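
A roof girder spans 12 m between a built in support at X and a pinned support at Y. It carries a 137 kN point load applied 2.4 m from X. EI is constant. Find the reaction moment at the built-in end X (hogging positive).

Release the roller at Y. Primary structure: cantilever fixed at X.
Deflection at Y on the released cantilever, summing each load's contribution:
  point load 137 at a = 2.4: Pa²(3L − a)/(6EI) = 4419/EI
Flexibility coefficient — unit upward force at Y: δ_{YY} = L³/(3EI) = 576/EI.
The prop prevents deflection at Y: R_Y = δ_0/δ_{YY} = 4419/576 = 7.672 kN.
Moment equilibrium about X: M_X = Σ(load moments about X) − R_Y·L = 328.8 − 7.672×12 = 236.7 kN·m.

M_X = 236.7 kN·m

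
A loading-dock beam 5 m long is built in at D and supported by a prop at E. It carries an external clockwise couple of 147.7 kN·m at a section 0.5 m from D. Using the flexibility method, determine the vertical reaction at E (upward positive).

R_E = 8.419 kN

Remove the prop at E; the released (primary) structure is a cantilever built in at D.
Primary-structure tip deflection at E by superposition:
  clockwise couple 147.7 at a = 0.5: M₀a(2L − a)/(2EI) = 350.8/EI
Tip deflection under a unit load at E: L³/(3EI) = 41.67/EI.
Compatibility at E: δ_0 − R_E·δ_{EE} = 0, so R_E = 350.8/41.67 = 8.419 kN.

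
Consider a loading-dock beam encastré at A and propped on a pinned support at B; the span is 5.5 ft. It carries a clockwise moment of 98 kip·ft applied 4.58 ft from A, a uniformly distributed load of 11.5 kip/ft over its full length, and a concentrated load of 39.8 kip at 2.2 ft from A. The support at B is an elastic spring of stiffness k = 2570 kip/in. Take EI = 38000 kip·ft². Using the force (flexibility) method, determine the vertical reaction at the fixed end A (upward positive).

R_A = 46.33 kip

Release the roller at B. Primary structure: cantilever fixed at A.
Primary-structure tip deflection at B by superposition:
  clockwise couple 98 at a = 4.58: M₀a(2L − a)/(2EI) = 1441/EI
  UDL 11.5: wL⁴/(8EI) = 1315/EI
  point load 39.8 at a = 2.2: Pa²(3L − a)/(6EI) = 459.1/EI
  δ_0 = 3215/EI
Flexibility coefficient — unit upward force at B: δ_{BB} = L³/(3EI) = 55.46/EI.
With EI = 38000 kip·ft²: δ_0 = 0.084613 ft and δ_{BB} = 0.001459 ft/kip.
Compatibility — the spring shortens by R_B/k under the reaction it provides: δ_0 − R_B·δ_{BB} = R_B/k. With 1/k = 1/(2570×12) ft/kip = 0.000032 ft/kip, R_B = δ_0 / (δ_{BB} + 1/k) = 0.084613 / (0.001459 + 0.000032) = 56.72 kip.
Vertical equilibrium: R_A = ΣP − R_B = 103 − 56.72 = 46.33 kip.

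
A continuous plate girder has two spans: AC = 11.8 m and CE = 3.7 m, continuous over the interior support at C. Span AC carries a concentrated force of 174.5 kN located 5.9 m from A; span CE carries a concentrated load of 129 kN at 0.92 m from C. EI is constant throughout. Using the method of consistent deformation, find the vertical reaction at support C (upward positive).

Release continuity at C by inserting a hinge; the redundant is the internal moment M_C. The primary structure is two simply-supported spans AC and CE.
Discontinuity in slope at C on the released structure — sum the simple-span end rotations:
  span AC: point load 174.5 at a = 5.9: Pab(L + a)/(6LEI) = 1519/EI
  span CE: point load 129 at a = 0.92: Pab(L + b)/(6LEI) = 96.3/EI
  relative rotation θ_0 = (1519 + 96.3)/EI = 1615/EI
A unit hogging moment at C produces rotation L₁/(3EI) + L₂/(3EI) = 5.167/EI.
Slope continuity at C: θ_0 = M_C·5.167/EI, so M_C = 1615/5.167 = 312.6 kN·m (hogging).
Span AC, ΣM about A with M_C applied at C: R_C^{AC}·11.8 = 1030 + 312.6, so R_C^{AC} = 113.7 kN and R_A = 174.5 − 113.7 = 60.76 kN.
Span CE, ΣM about E: R_C^{CE}·3.7 = 358.6 + 312.6, so R_C^{CE} = 181.4 kN and R_E = 129 − 181.4 = -52.4 kN.
R_C = 113.7 + 181.4 = 295.1 kN.

R_C = 295.1 kN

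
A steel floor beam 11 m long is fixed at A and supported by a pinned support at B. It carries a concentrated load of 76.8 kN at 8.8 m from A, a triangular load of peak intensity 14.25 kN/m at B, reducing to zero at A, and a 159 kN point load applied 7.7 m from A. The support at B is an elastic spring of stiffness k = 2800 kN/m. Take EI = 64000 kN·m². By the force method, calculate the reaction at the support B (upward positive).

R_B = 177.6 kN

Take the reaction at B as the redundant and release it; the primary structure is a cantilever fixed at A.
Deflection at B on the released cantilever, summing each load's contribution:
  point load 76.8 at a = 8.8: Pa²(3L − a)/(6EI) = 23988/EI
  triangular load, peak 14.25 at the free end: 11w₀L⁴/(120EI) = 19125/EI
  point load 159 at a = 7.7: Pa²(3L − a)/(6EI) = 39751/EI
  δ_0 = 82864/EI
Flexibility coefficient — unit upward force at B: δ_{BB} = L³/(3EI) = 443.7/EI.
With EI = 64000 kN·m²: δ_0 = 1.2947 m and δ_{BB} = 0.006932 m/kN.
Compatibility — the spring shortens by R_B/k under the reaction it provides: δ_0 − R_B·δ_{BB} = R_B/k. With 1/k = 0.000357 m/kN, R_B = δ_0 / (δ_{BB} + 1/k) = 1.2947 / (0.006932 + 0.000357) = 177.6 kN.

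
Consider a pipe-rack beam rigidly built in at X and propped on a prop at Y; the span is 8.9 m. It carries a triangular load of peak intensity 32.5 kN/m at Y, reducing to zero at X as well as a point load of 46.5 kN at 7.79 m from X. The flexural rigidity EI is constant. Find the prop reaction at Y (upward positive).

Release the roller at Y. Primary structure: cantilever fixed at X.
Downward deflection at the released point Y due to the loads:
  triangular load, peak 32.5 at the free end: 11w₀L⁴/(120EI) = 18692/EI
  point load 46.5 at a = 7.79: Pa²(3L − a)/(6EI) = 8893/EI
  δ_0 = 27585/EI
Tip deflection under a unit load at Y: L³/(3EI) = 235/EI.
The prop prevents deflection at Y: R_Y = δ_0/δ_{YY} = 27585/235 = 117.4 kN.

R_Y = 117.4 kN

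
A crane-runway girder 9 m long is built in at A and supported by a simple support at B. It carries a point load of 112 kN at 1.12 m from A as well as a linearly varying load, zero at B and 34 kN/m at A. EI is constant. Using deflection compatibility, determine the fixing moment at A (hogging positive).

Take the reaction at B as the redundant and release it; the primary structure is a cantilever fixed at A.
Primary-structure tip deflection at B by superposition:
  point load 112 at a = 1.12: Pa²(3L − a)/(6EI) = 606/EI
  triangular load, peak 34 at the fixed end: w₀L⁴/(30EI) = 7436/EI
  δ_0 = 8042/EI
Flexibility coefficient — unit upward force at B: δ_{BB} = L³/(3EI) = 243/EI.
The prop prevents deflection at B: R_B = δ_0/δ_{BB} = 8042/243 = 33.09 kN.
Moment equilibrium about A: M_A = Σ(load moments about A) − R_B·L = 584.4 − 33.09×9 = 286.6 kN·m.

M_A = 286.6 kN·m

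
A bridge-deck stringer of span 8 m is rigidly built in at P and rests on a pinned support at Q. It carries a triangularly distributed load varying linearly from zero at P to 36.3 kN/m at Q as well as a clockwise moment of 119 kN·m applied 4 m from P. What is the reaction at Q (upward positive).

Release the roller at Q. Primary structure: cantilever fixed at P.
Deflection at Q on the released cantilever, summing each load's contribution:
  triangular load, peak 36.3 at the free end: 11w₀L⁴/(120EI) = 13629/EI
  clockwise couple 119 at a = 4: M₀a(2L − a)/(2EI) = 2856/EI
  δ_0 = 16485/EI
Tip deflection under a unit load at Q: L³/(3EI) = 170.7/EI.
Compatibility at Q: δ_0 − R_Q·δ_{QQ} = 0, so R_Q = 16485/170.7 = 96.59 kN.

R_Q = 96.59 kN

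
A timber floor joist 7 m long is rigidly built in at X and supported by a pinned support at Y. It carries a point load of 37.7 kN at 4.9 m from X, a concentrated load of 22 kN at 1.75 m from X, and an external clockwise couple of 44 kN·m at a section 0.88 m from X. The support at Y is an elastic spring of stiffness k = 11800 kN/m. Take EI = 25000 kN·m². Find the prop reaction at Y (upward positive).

Remove the prop at Y; the released (primary) structure is a cantilever built in at X.
Primary-structure tip deflection at Y by superposition:
  point load 37.7 at a = 4.9: Pa²(3L − a)/(6EI) = 2429/EI
  point load 22 at a = 1.75: Pa²(3L − a)/(6EI) = 216.2/EI
  clockwise couple 44 at a = 0.88: M₀a(2L − a)/(2EI) = 254/EI
  δ_0 = 2899/EI
Tip deflection under a unit load at Y: L³/(3EI) = 114.3/EI.
With EI = 25000 kN·m²: δ_0 = 0.11596 m and δ_{YY} = 0.004573 m/kN.
Compatibility — the spring shortens by R_Y/k under the reaction it provides: δ_0 − R_Y·δ_{YY} = R_Y/k. With 1/k = 0.000085 m/kN, R_Y = δ_0 / (δ_{YY} + 1/k) = 0.11596 / (0.004573 + 0.000085) = 24.89 kN.

R_Y = 24.89 kN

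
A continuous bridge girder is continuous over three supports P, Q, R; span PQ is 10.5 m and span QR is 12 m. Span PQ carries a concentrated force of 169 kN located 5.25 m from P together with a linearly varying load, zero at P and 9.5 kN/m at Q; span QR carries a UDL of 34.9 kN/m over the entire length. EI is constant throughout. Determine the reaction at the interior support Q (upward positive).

R_Q = 420.5 kN

Take M_Q as the redundant. Released structure: two simple spans PQ and QR with a hinge at Q.
Rotations at Q on the released spans (each span's end-slope, ×1/EI):
  span PQ: point load 169 at a = 5.25: Pab(L + a)/(6LEI) = 1165/EI
  span PQ: triangular load, peak 9.5: w₀L³/(45EI) = 244.4/EI
  span QR: UDL 34.9: wL³/(24EI) = 2513/EI
  relative rotation θ_0 = (1409 + 2513)/EI = 3922/EI
A unit hogging moment at Q produces rotation L₁/(3EI) + L₂/(3EI) = 7.5/EI.
Compatibility: M_Q·(L₁+L₂)/(3EI) = θ_0, giving M_Q = 522.9 kN·m (hogging).
Span PQ, ΣM about P with M_Q applied at Q: R_Q^{PQ}·10.5 = 1236 + 522.9, so R_Q^{PQ} = 167.5 kN and R_P = 218.9 − 167.5 = 51.33 kN.
Span QR, ΣM about R: R_Q^{QR}·12 = 2513 + 522.9, so R_Q^{QR} = 253 kN and R_R = 418.8 − 253 = 165.8 kN.
R_Q = 167.5 + 253 = 420.5 kN.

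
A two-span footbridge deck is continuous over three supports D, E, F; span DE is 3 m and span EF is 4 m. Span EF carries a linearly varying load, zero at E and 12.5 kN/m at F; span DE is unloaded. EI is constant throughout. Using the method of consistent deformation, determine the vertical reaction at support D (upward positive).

Take M_E as the redundant. Released structure: two simple spans DE and EF with a hinge at E.
End slopes at the hinge E, treating each span as simply supported:
  span EF: triangular load, peak 12.5: 7w₀L³/(360EI) = 15.56/EI
  relative rotation θ_0 = (0 + 15.56)/EI = 15.56/EI
A unit hogging moment at E produces rotation L₁/(3EI) + L₂/(3EI) = 2.333/EI.
Slope continuity at E: θ_0 = M_E·2.333/EI, so M_E = 15.56/2.333 = 6.667 kN·m (hogging).
Span DE, ΣM about D with M_E applied at E: R_E^{DE}·3 = 0 + 6.667, so R_E^{DE} = 2.222 kN and R_D = 0 − 2.222 = -2.222 kN.

R_D = -2.222 kN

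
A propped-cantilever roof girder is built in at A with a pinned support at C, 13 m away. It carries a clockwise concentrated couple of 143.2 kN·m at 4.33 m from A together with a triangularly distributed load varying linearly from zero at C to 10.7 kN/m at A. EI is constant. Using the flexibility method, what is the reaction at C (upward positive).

R_C = 23.08 kN

Release the roller at C. Primary structure: cantilever fixed at A.
Primary-structure tip deflection at C by superposition:
  clockwise couple 143.2 at a = 4.33: M₀a(2L − a)/(2EI) = 6718/EI
  triangular load, peak 10.7 at the fixed end: w₀L⁴/(30EI) = 10187/EI
  δ_0 = 16905/EI
Flexibility coefficient — unit upward force at C: δ_{CC} = L³/(3EI) = 732.3/EI.
Compatibility at C: δ_0 − R_C·δ_{CC} = 0, so R_C = 16905/732.3 = 23.08 kN.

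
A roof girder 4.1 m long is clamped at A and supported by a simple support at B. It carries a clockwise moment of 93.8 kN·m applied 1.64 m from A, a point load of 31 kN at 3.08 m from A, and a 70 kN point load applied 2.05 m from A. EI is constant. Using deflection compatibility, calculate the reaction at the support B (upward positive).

R_B = 63.51 kN

Release the roller at B. Primary structure: cantilever fixed at A.
Primary-structure tip deflection at B by superposition:
  clockwise couple 93.8 at a = 1.64: M₀a(2L − a)/(2EI) = 504.6/EI
  point load 31 at a = 3.08: Pa²(3L − a)/(6EI) = 451.9/EI
  point load 70 at a = 2.05: Pa²(3L − a)/(6EI) = 502.5/EI
  δ_0 = 1459/EI
Flexibility coefficient — unit upward force at B: δ_{BB} = L³/(3EI) = 22.97/EI.
Compatibility at B: δ_0 − R_B·δ_{BB} = 0, so R_B = 1459/22.97 = 63.51 kN.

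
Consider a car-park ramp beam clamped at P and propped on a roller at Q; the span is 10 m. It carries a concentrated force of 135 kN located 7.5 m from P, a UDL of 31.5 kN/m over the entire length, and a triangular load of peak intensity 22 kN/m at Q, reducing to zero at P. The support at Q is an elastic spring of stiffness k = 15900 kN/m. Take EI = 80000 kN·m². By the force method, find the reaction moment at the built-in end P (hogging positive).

Release the roller at Q. Primary structure: cantilever fixed at P.
Free-end deflection of the primary structure under the applied loading (downward +):
  point load 135 at a = 7.5: Pa²(3L − a)/(6EI) = 28477/EI
  UDL 31.5: wL⁴/(8EI) = 39375/EI
  triangular load, peak 22 at the free end: 11w₀L⁴/(120EI) = 20167/EI
  δ_0 = 88018/EI
Flexibility coefficient — unit upward force at Q: δ_{QQ} = L³/(3EI) = 333.3/EI.
With EI = 80000 kN·m²: δ_0 = 1.1002 m and δ_{QQ} = 0.004167 m/kN.
Compatibility — the spring shortens by R_Q/k under the reaction it provides: δ_0 − R_Q·δ_{QQ} = R_Q/k. With 1/k = 0.000063 m/kN, R_Q = δ_0 / (δ_{QQ} + 1/k) = 1.1002 / (0.004167 + 0.000063) = 260.1 kN.
Moment equilibrium about P: M_P = Σ(load moments about P) − R_Q·L = 3321 − 260.1×10 = 719.6 kN·m.

M_P = 719.6 kN·m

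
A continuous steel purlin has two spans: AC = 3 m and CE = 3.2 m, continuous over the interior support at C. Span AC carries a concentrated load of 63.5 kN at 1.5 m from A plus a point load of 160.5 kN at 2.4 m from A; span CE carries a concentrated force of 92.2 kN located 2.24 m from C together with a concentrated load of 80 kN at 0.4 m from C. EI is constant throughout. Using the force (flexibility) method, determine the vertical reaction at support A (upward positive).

R_A = 35.46 kN

Take M_C as the redundant. Released structure: two simple spans AC and CE with a hinge at C.
Rotations at C on the released spans (each span's end-slope, ×1/EI):
  span AC: point load 63.5 at a = 1.5: Pab(L + a)/(6LEI) = 35.72/EI
  span AC: point load 160.5 at a = 2.4: Pab(L + a)/(6LEI) = 69.34/EI
  span CE: point load 92.2 at a = 2.24: Pab(L + b)/(6LEI) = 42.96/EI
  span CE: point load 80 at a = 0.4: Pab(L + b)/(6LEI) = 28/EI
  relative rotation θ_0 = (105.1 + 70.96)/EI = 176/EI
A unit hogging moment at C produces rotation L₁/(3EI) + L₂/(3EI) = 2.067/EI.
Slope continuity at C: θ_0 = M_C·2.067/EI, so M_C = 176/2.067 = 85.17 kN·m (hogging).
Span AC, ΣM about A with M_C applied at C: R_C^{AC}·3 = 480.4 + 85.17, so R_C^{AC} = 188.5 kN and R_A = 224 − 188.5 = 35.46 kN.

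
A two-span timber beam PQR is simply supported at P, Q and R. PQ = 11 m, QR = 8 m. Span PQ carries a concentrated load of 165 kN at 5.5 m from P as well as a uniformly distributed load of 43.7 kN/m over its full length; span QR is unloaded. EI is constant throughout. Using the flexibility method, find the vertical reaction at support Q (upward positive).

Take M_Q as the redundant. Released structure: two simple spans PQ and QR with a hinge at Q.
Discontinuity in slope at Q on the released structure — sum the simple-span end rotations:
  span PQ: point load 165 at a = 5.5: Pab(L + a)/(6LEI) = 1248/EI
  span PQ: UDL 43.7: wL³/(24EI) = 2424/EI
  relative rotation θ_0 = (3671 + 0)/EI = 3671/EI
A unit hogging moment at Q produces rotation L₁/(3EI) + L₂/(3EI) = 6.333/EI.
Compatibility: M_Q·(L₁+L₂)/(3EI) = θ_0, giving M_Q = 579.7 kN·m (hogging).
Span PQ, ΣM about P with M_Q applied at Q: R_Q^{PQ}·11 = 3551 + 579.7, so R_Q^{PQ} = 375.5 kN and R_P = 645.7 − 375.5 = 270.2 kN.
Span QR, ΣM about R: R_Q^{QR}·8 = 0 + 579.7, so R_Q^{QR} = 72.46 kN and R_R = 0 − 72.46 = -72.46 kN.
R_Q = 375.5 + 72.46 = 448 kN.

R_Q = 448 kN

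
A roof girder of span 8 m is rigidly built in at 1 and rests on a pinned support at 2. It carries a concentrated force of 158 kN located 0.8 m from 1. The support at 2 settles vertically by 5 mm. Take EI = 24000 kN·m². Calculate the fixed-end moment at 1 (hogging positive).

Take the reaction at 2 as the redundant and release it; the primary structure is a cantilever fixed at 1.
Deflection at 2 on the released cantilever, summing each load's contribution:
  point load 158 at a = 0.8: Pa²(3L − a)/(6EI) = 391/EI
Flexibility coefficient — unit upward force at 2: δ_{22} = L³/(3EI) = 170.7/EI.
With EI = 24000 kN·m²: δ_0 = 0.016292 m and δ_{22} = 0.007111 m/kN.
Compatibility — the beam at 2 must follow the support down by 0.005 m: δ_0 − R_2·δ_{22} = 0.005, so R_2 = (0.016292 − 0.005)/0.007111 = 1.588 kN.
Moment equilibrium about 1: M_1 = Σ(load moments about 1) − R_2·L = 126.4 − 1.588×8 = 113.7 kN·m.

M_1 = 113.7 kN·m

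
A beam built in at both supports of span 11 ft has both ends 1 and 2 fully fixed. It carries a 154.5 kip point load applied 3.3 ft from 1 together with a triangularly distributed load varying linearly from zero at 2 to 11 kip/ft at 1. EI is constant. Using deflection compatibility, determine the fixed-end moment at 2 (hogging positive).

Take the two fixed-end moments M_1, M_2 as redundants; the released structure is the simple span 12.
Simple-span end rotations at 1 and 2 under the given loads:
  at 1: point load 154.5 at a = 3.3: Pab(L + b)/(6LEI) = 1112/EI
  at 2: point load 154.5 at a = 3.3: Pab(L + a)/(6LEI) = 850.6/EI
  at 1: triangular load, peak 11: w₀L³/(45EI) = 325.4/EI
  at 2: triangular load, peak 11: 7w₀L³/(360EI) = 284.7/EI
  θ_10 = 1438/EI,  θ_20 = 1135/EI
Flexibility coefficients: a unit moment at one end gives L/(3EI) there and L/(6EI) at the far end, so f₁₁ = f₂₂ = 3.667/EI and f₁₂ = f₂₁ = 1.833/EI.
Compatibility — zero rotation at each built-in end:
  3.667 M_1 + 1.833 M_2 = 1438
  1.833 M_1 + 3.667 M_2 = 1135
Solving the pair gives M_1 = 316.4 kip·ft and M_2 = 151.4 kip·ft (hogging).

M_2 = 151.4 kip·ft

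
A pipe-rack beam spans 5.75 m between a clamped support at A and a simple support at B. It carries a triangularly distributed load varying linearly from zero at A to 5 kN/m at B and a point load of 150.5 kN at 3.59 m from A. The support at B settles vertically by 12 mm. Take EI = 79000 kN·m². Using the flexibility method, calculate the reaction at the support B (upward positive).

Release the roller at B. Primary structure: cantilever fixed at A.
Free-end deflection of the primary structure under the applied loading (downward +):
  triangular load, peak 5 at the free end: 11w₀L⁴/(120EI) = 501/EI
  point load 150.5 at a = 3.59: Pa²(3L − a)/(6EI) = 4416/EI
  δ_0 = 4917/EI
Tip deflection under a unit load at B: L³/(3EI) = 63.37/EI.
With EI = 79000 kN·m²: δ_0 = 0.06224 m and δ_{BB} = 0.000802 m/kN.
Compatibility — the beam at B must follow the support down by 0.012 m: δ_0 − R_B·δ_{BB} = 0.012, so R_B = (0.06224 − 0.012)/0.000802 = 62.63 kN.

R_B = 62.63 kN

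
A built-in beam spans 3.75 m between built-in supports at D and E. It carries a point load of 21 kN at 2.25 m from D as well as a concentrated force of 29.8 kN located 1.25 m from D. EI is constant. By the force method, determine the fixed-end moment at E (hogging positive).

M_E = 19.62 kN·m

Release both end moments; the primary structure is a simply-supported span DE with redundants M_D and M_E.
Simple-span end rotations at D and E under the given loads:
  at D: point load 21 at a = 2.25: Pab(L + b)/(6LEI) = 16.54/EI
  at E: point load 21 at a = 2.25: Pab(L + a)/(6LEI) = 18.9/EI
  at D: point load 29.8 at a = 1.25: Pab(L + b)/(6LEI) = 25.87/EI
  at E: point load 29.8 at a = 1.25: Pab(L + a)/(6LEI) = 20.69/EI
  θ_D0 = 42.41/EI,  θ_E0 = 39.59/EI
Flexibility coefficients: a unit moment at one end gives L/(3EI) there and L/(6EI) at the far end, so f₁₁ = f₂₂ = 1.25/EI and f₁₂ = f₂₁ = 0.625/EI.
Compatibility — zero rotation at each built-in end:
  1.25 M_D + 0.625 M_E = 42.41
  0.625 M_D + 1.25 M_E = 39.59
Solving the pair gives M_D = 24.12 kN·m and M_E = 19.62 kN·m (hogging).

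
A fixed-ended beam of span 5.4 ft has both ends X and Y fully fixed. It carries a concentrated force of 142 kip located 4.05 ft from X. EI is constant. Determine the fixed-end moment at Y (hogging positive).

Release both end moments; the primary structure is a simply-supported span XY with redundants M_X and M_Y.
On the primary (simply-supported) span, the end slopes from the loading are:
  at X: point load 142 at a = 4.05: Pab(L + b)/(6LEI) = 161.7/EI
  at Y: point load 142 at a = 4.05: Pab(L + a)/(6LEI) = 226.4/EI
  θ_X0 = 161.7/EI,  θ_Y0 = 226.4/EI
Flexibility coefficients: a unit moment at one end gives L/(3EI) there and L/(6EI) at the far end, so f₁₁ = f₂₂ = 1.8/EI and f₁₂ = f₂₁ = 0.9/EI.
Compatibility — zero rotation at each built-in end:
  1.8 M_X + 0.9 M_Y = 161.7
  0.9 M_X + 1.8 M_Y = 226.4
Solving the pair gives M_X = 35.94 kip·ft and M_Y = 107.8 kip·ft (hogging).

M_Y = 107.8 kip·ft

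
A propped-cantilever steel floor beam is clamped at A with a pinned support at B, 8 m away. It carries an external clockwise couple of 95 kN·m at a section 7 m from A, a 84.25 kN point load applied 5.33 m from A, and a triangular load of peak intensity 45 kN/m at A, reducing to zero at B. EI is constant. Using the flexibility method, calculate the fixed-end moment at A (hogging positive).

Remove the prop at B; the released (primary) structure is a cantilever built in at A.
Deflection at B on the released cantilever, summing each load's contribution:
  clockwise couple 95 at a = 7: M₀a(2L − a)/(2EI) = 2992/EI
  point load 84.25 at a = 5.33: Pa²(3L − a)/(6EI) = 7448/EI
  triangular load, peak 45 at the fixed end: w₀L⁴/(30EI) = 6144/EI
  δ_0 = 16584/EI
Flexibility coefficient — unit upward force at B: δ_{BB} = L³/(3EI) = 170.7/EI.
The prop prevents deflection at B: R_B = δ_0/δ_{BB} = 16584/170.7 = 97.17 kN.
Moment equilibrium about A: M_A = Σ(load moments about A) − R_B·L = 1024 − 97.17×8 = 246.7 kN·m.

M_A = 246.7 kN·m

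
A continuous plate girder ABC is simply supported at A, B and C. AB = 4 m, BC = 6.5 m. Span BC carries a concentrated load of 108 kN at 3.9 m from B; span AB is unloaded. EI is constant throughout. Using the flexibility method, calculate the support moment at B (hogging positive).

Insert a hinge at B; M_B is the redundant, and each span becomes simply supported.
Rotations at B on the released spans (each span's end-slope, ×1/EI):
  span BC: point load 108 at a = 3.9: Pab(L + b)/(6LEI) = 255.5/EI
  relative rotation θ_0 = (0 + 255.5)/EI = 255.5/EI
A unit hogging moment at B produces rotation L₁/(3EI) + L₂/(3EI) = 3.5/EI.
Compatibility: M_B·(L₁+L₂)/(3EI) = θ_0, giving M_B = 73.01 kN·m (hogging).

M_B = 73.01 kN·m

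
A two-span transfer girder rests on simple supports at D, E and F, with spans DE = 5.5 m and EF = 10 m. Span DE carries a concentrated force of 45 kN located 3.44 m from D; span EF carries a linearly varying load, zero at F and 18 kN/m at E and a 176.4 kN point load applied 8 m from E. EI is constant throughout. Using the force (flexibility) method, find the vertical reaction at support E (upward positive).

R_E = 180.7 kN

Insert a hinge at E; M_E is the redundant, and each span becomes simply supported.
Rotations at E on the released spans (each span's end-slope, ×1/EI):
  span DE: point load 45 at a = 3.44: Pab(L + a)/(6LEI) = 86.39/EI
  span EF: triangular load, peak 18: w₀L³/(45EI) = 400/EI
  span EF: point load 176.4 at a = 8: Pab(L + b)/(6LEI) = 564.5/EI
  relative rotation θ_0 = (86.39 + 964.5)/EI = 1051/EI
A unit hogging moment at E produces rotation L₁/(3EI) + L₂/(3EI) = 5.167/EI.
Compatibility: M_E·(L₁+L₂)/(3EI) = θ_0, giving M_E = 203.4 kN·m (hogging).
Span DE, ΣM about D with M_E applied at E: R_E^{DE}·5.5 = 154.8 + 203.4, so R_E^{DE} = 65.13 kN and R_D = 45 − 65.13 = -20.13 kN.
Span EF, ΣM about F: R_E^{EF}·10 = 952.8 + 203.4, so R_E^{EF} = 115.6 kN and R_F = 266.4 − 115.6 = 150.8 kN.
R_E = 65.13 + 115.6 = 180.7 kN.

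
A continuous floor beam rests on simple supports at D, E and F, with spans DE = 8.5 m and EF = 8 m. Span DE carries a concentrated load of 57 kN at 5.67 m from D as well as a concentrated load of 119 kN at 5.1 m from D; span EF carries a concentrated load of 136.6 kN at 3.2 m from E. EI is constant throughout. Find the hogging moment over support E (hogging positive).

M_E = 248 kN·m

Insert a hinge at E; M_E is the redundant, and each span becomes simply supported.
Rotations at E on the released spans (each span's end-slope, ×1/EI):
  span DE: point load 57 at a = 5.67: Pab(L + a)/(6LEI) = 254.1/EI
  span DE: point load 119 at a = 5.1: Pab(L + a)/(6LEI) = 550.3/EI
  span EF: point load 136.6 at a = 3.2: Pab(L + b)/(6LEI) = 559.5/EI
  relative rotation θ_0 = (804.4 + 559.5)/EI = 1364/EI
A unit hogging moment at E produces rotation L₁/(3EI) + L₂/(3EI) = 5.5/EI.
Compatibility: M_E·(L₁+L₂)/(3EI) = θ_0, giving M_E = 248 kN·m (hogging).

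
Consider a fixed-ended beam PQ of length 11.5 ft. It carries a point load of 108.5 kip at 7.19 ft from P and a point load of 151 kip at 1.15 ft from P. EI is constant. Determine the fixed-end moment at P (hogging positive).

M_P = 250.2 kip·ft

Release both end moments; the primary structure is a simply-supported span PQ with redundants M_P and M_Q.
On the primary (simply-supported) span, the end slopes from the loading are:
  at P: point load 108.5 at a = 7.19: Pab(L + b)/(6LEI) = 770.4/EI
  at Q: point load 108.5 at a = 7.19: Pab(L + a)/(6LEI) = 910.7/EI
  at P: point load 151 at a = 1.15: Pab(L + b)/(6LEI) = 569.1/EI
  at Q: point load 151 at a = 1.15: Pab(L + a)/(6LEI) = 329.5/EI
  θ_P0 = 1340/EI,  θ_Q0 = 1240/EI
Flexibility coefficients: a unit moment at one end gives L/(3EI) there and L/(6EI) at the far end, so f₁₁ = f₂₂ = 3.833/EI and f₁₂ = f₂₁ = 1.917/EI.
Compatibility — zero rotation at each built-in end:
  3.833 M_P + 1.917 M_Q = 1340
  1.917 M_P + 3.833 M_Q = 1240
Solving the pair gives M_P = 250.2 kip·ft and M_Q = 198.4 kip·ft (hogging).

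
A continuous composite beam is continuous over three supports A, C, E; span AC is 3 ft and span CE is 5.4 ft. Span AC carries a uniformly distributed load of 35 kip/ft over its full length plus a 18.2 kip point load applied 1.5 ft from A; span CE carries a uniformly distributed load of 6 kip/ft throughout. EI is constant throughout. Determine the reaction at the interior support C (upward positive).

R_C = 94.28 kip

Take M_C as the redundant. Released structure: two simple spans AC and CE with a hinge at C.
Discontinuity in slope at C on the released structure — sum the simple-span end rotations:
  span AC: UDL 35: wL³/(24EI) = 39.38/EI
  span AC: point load 18.2 at a = 1.5: Pab(L + a)/(6LEI) = 10.24/EI
  span CE: UDL 6: wL³/(24EI) = 39.37/EI
  relative rotation θ_0 = (49.61 + 39.37)/EI = 88.98/EI
A unit hogging moment at C produces rotation L₁/(3EI) + L₂/(3EI) = 2.8/EI.
Slope continuity at C: θ_0 = M_C·2.8/EI, so M_C = 88.98/2.8 = 31.78 kip·ft (hogging).
Span AC, ΣM about A with M_C applied at C: R_C^{AC}·3 = 184.8 + 31.78, so R_C^{AC} = 72.19 kip and R_A = 123.2 − 72.19 = 51.01 kip.
Span CE, ΣM about E: R_C^{CE}·5.4 = 87.48 + 31.78, so R_C^{CE} = 22.08 kip and R_E = 32.4 − 22.08 = 10.32 kip.
R_C = 72.19 + 22.08 = 94.28 kip.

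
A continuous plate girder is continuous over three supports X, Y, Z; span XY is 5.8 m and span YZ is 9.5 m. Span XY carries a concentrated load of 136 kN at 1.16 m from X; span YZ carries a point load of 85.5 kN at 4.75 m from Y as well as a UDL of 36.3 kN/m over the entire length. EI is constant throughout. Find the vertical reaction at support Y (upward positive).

R_Y = 347.2 kN

Release continuity at Y by inserting a hinge; the redundant is the internal moment M_Y. The primary structure is two simply-supported spans XY and YZ.
Discontinuity in slope at Y on the released structure — sum the simple-span end rotations:
  span XY: point load 136 at a = 1.16: Pab(L + a)/(6LEI) = 146.4/EI
  span YZ: point load 85.5 at a = 4.75: Pab(L + b)/(6LEI) = 482.3/EI
  span YZ: UDL 36.3: wL³/(24EI) = 1297/EI
  relative rotation θ_0 = (146.4 + 1779)/EI = 1925/EI
A unit hogging moment at Y produces rotation L₁/(3EI) + L₂/(3EI) = 5.1/EI.
Compatibility: M_Y·(L₁+L₂)/(3EI) = θ_0, giving M_Y = 377.5 kN·m (hogging).
Span XY, ΣM about X with M_Y applied at Y: R_Y^{XY}·5.8 = 157.8 + 377.5, so R_Y^{XY} = 92.29 kN and R_X = 136 − 92.29 = 43.71 kN.
Span YZ, ΣM about Z: R_Y^{YZ}·9.5 = 2044 + 377.5, so R_Y^{YZ} = 254.9 kN and R_Z = 430.4 − 254.9 = 175.4 kN.
R_Y = 92.29 + 254.9 = 347.2 kN.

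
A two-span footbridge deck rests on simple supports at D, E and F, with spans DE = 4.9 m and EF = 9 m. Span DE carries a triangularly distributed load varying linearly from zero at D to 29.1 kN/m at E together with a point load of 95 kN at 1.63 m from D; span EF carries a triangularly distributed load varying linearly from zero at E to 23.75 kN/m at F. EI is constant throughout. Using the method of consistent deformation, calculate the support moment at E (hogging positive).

Insert a hinge at E; M_E is the redundant, and each span becomes simply supported.
Rotations at E on the released spans (each span's end-slope, ×1/EI):
  span DE: triangular load, peak 29.1: w₀L³/(45EI) = 76.08/EI
  span DE: point load 95 at a = 1.63: Pab(L + a)/(6LEI) = 112.5/EI
  span EF: triangular load, peak 23.75: 7w₀L³/(360EI) = 336.7/EI
  relative rotation θ_0 = (188.5 + 336.7)/EI = 525.2/EI
A unit hogging moment at E produces rotation L₁/(3EI) + L₂/(3EI) = 4.633/EI.
Slope continuity at E: θ_0 = M_E·4.633/EI, so M_E = 525.2/4.633 = 113.4 kN·m (hogging).

M_E = 113.4 kN·m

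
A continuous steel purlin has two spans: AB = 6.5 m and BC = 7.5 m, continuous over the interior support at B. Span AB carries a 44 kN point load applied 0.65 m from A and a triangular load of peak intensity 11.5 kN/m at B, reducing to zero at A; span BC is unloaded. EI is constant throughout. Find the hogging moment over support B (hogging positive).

Take M_B as the redundant. Released structure: two simple spans AB and BC with a hinge at B.
Discontinuity in slope at B on the released structure — sum the simple-span end rotations:
  span AB: point load 44 at a = 0.65: Pab(L + a)/(6LEI) = 30.67/EI
  span AB: triangular load, peak 11.5: w₀L³/(45EI) = 70.18/EI
  relative rotation θ_0 = (100.9 + 0)/EI = 100.9/EI
A unit hogging moment at B produces rotation L₁/(3EI) + L₂/(3EI) = 4.667/EI.
Compatibility: M_B·(L₁+L₂)/(3EI) = θ_0, giving M_B = 21.61 kN·m (hogging).

M_B = 21.61 kN·m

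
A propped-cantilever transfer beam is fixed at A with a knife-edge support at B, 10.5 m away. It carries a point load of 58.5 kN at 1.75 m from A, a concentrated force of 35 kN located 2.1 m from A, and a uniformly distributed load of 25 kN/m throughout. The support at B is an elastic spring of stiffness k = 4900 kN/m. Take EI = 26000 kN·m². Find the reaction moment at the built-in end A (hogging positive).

Release the roller at B. Primary structure: cantilever fixed at A.
Deflection at B on the released cantilever, summing each load's contribution:
  point load 58.5 at a = 1.75: Pa²(3L − a)/(6EI) = 888.3/EI
  point load 35 at a = 2.1: Pa²(3L − a)/(6EI) = 756.3/EI
  UDL 25: wL⁴/(8EI) = 37985/EI
  δ_0 = 39629/EI
Tip deflection under a unit load at B: L³/(3EI) = 385.9/EI.
With EI = 26000 kN·m²: δ_0 = 1.5242 m and δ_{BB} = 0.014841 m/kN.
Compatibility — the spring shortens by R_B/k under the reaction it provides: δ_0 − R_B·δ_{BB} = R_B/k. With 1/k = 0.000204 m/kN, R_B = δ_0 / (δ_{BB} + 1/k) = 1.5242 / (0.014841 + 0.000204) = 101.3 kN.
Moment equilibrium about A: M_A = Σ(load moments about A) − R_B·L = 1554 − 101.3×10.5 = 490.3 kN·m.

M_A = 490.3 kN·m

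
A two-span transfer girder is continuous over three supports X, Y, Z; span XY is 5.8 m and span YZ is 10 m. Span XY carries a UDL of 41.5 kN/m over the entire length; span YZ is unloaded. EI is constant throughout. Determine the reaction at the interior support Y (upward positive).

Release continuity at Y by inserting a hinge; the redundant is the internal moment M_Y. The primary structure is two simply-supported spans XY and YZ.
End slopes at the hinge Y, treating each span as simply supported:
  span XY: UDL 41.5: wL³/(24EI) = 337.4/EI
  relative rotation θ_0 = (337.4 + 0)/EI = 337.4/EI
A unit hogging moment at Y produces rotation L₁/(3EI) + L₂/(3EI) = 5.267/EI.
Slope continuity at Y: θ_0 = M_Y·5.267/EI, so M_Y = 337.4/5.267 = 64.06 kN·m (hogging).
Span XY, ΣM about X with M_Y applied at Y: R_Y^{XY}·5.8 = 698 + 64.06, so R_Y^{XY} = 131.4 kN and R_X = 240.7 − 131.4 = 109.3 kN.
Span YZ, ΣM about Z: R_Y^{YZ}·10 = 0 + 64.06, so R_Y^{YZ} = 6.406 kN and R_Z = 0 − 6.406 = -6.406 kN.
R_Y = 131.4 + 6.406 = 137.8 kN.

R_Y = 137.8 kN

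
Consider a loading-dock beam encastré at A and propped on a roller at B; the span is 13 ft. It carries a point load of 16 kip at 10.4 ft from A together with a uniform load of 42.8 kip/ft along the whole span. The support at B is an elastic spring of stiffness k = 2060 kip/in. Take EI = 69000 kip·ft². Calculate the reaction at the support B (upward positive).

R_B = 219.1 kip

Remove the prop at B; the released (primary) structure is a cantilever built in at A.
Downward deflection at the released point B due to the loads:
  point load 16 at a = 10.4: Pa²(3L − a)/(6EI) = 8249/EI
  UDL 42.8: wL⁴/(8EI) = 152801/EI
  δ_0 = 161050/EI
Flexibility coefficient — unit upward force at B: δ_{BB} = L³/(3EI) = 732.3/EI.
With EI = 69000 kip·ft²: δ_0 = 2.3341 ft and δ_{BB} = 0.010614 ft/kip.
Compatibility — the spring shortens by R_B/k under the reaction it provides: δ_0 − R_B·δ_{BB} = R_B/k. With 1/k = 1/(2060×12) ft/kip = 0.00004 ft/kip, R_B = δ_0 / (δ_{BB} + 1/k) = 2.3341 / (0.010614 + 0.00004) = 219.1 kip.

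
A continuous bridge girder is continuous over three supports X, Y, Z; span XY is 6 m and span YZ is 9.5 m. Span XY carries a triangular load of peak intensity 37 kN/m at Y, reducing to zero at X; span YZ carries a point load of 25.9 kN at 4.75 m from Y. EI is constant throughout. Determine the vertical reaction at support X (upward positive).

R_X = 26.56 kN

Insert a hinge at Y; M_Y is the redundant, and each span becomes simply supported.
Rotations at Y on the released spans (each span's end-slope, ×1/EI):
  span XY: triangular load, peak 37: w₀L³/(45EI) = 177.6/EI
  span YZ: point load 25.9 at a = 4.75: Pab(L + b)/(6LEI) = 146.1/EI
  relative rotation θ_0 = (177.6 + 146.1)/EI = 323.7/EI
A unit hogging moment at Y produces rotation L₁/(3EI) + L₂/(3EI) = 5.167/EI.
Compatibility: M_Y·(L₁+L₂)/(3EI) = θ_0, giving M_Y = 62.65 kN·m (hogging).
Span XY, ΣM about X with M_Y applied at Y: R_Y^{XY}·6 = 444 + 62.65, so R_Y^{XY} = 84.44 kN and R_X = 111 − 84.44 = 26.56 kN.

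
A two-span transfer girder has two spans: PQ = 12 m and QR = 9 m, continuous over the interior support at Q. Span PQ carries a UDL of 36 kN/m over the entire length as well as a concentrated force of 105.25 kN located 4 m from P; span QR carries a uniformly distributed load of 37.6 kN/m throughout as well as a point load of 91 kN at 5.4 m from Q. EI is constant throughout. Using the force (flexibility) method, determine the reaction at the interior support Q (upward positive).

R_Q = 592.7 kN

Release continuity at Q by inserting a hinge; the redundant is the internal moment M_Q. The primary structure is two simply-supported spans PQ and QR.
Rotations at Q on the released spans (each span's end-slope, ×1/EI):
  span PQ: UDL 36: wL³/(24EI) = 2592/EI
  span PQ: point load 105.25 at a = 4: Pab(L + a)/(6LEI) = 748.4/EI
  span QR: UDL 37.6: wL³/(24EI) = 1142/EI
  span QR: point load 91 at a = 5.4: Pab(L + b)/(6LEI) = 412.8/EI
  relative rotation θ_0 = (3340 + 1555)/EI = 4895/EI
A unit hogging moment at Q produces rotation L₁/(3EI) + L₂/(3EI) = 7/EI.
Slope continuity at Q: θ_0 = M_Q·7/EI, so M_Q = 4895/7 = 699.3 kN·m (hogging).
Span PQ, ΣM about P with M_Q applied at Q: R_Q^{PQ}·12 = 3013 + 699.3, so R_Q^{PQ} = 309.4 kN and R_P = 537.2 − 309.4 = 227.9 kN.
Span QR, ΣM about R: R_Q^{QR}·9 = 1850 + 699.3, so R_Q^{QR} = 283.3 kN and R_R = 429.4 − 283.3 = 146.1 kN.
R_Q = 309.4 + 283.3 = 592.7 kN.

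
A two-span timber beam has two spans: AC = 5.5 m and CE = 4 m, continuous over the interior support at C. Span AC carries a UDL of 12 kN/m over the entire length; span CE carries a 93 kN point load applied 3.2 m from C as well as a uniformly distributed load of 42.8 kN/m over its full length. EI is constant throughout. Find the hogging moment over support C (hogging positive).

Take M_C as the redundant. Released structure: two simple spans AC and CE with a hinge at C.
End slopes at the hinge C, treating each span as simply supported:
  span AC: UDL 12: wL³/(24EI) = 83.19/EI
  span CE: point load 93 at a = 3.2: Pab(L + b)/(6LEI) = 47.62/EI
  span CE: UDL 42.8: wL³/(24EI) = 114.1/EI
  relative rotation θ_0 = (83.19 + 161.7)/EI = 244.9/EI
A unit hogging moment at C produces rotation L₁/(3EI) + L₂/(3EI) = 3.167/EI.
Compatibility: M_C·(L₁+L₂)/(3EI) = θ_0, giving M_C = 77.35 kN·m (hogging).

M_C = 77.35 kN·m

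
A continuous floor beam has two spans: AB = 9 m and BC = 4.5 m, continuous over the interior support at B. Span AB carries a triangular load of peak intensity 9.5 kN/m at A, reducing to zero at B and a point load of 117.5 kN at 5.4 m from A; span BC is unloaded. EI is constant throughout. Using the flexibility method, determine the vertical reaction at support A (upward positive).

R_A = 57.13 kN

Release continuity at B by inserting a hinge; the redundant is the internal moment M_B. The primary structure is two simply-supported spans AB and BC.
Discontinuity in slope at B on the released structure — sum the simple-span end rotations:
  span AB: triangular load, peak 9.5: 7w₀L³/(360EI) = 134.7/EI
  span AB: point load 117.5 at a = 5.4: Pab(L + a)/(6LEI) = 609.1/EI
  relative rotation θ_0 = (743.8 + 0)/EI = 743.8/EI
A unit hogging moment at B produces rotation L₁/(3EI) + L₂/(3EI) = 4.5/EI.
Slope continuity at B: θ_0 = M_B·4.5/EI, so M_B = 743.8/4.5 = 165.3 kN·m (hogging).
Span AB, ΣM about A with M_B applied at B: R_B^{AB}·9 = 762.8 + 165.3, so R_B^{AB} = 103.1 kN and R_A = 160.2 − 103.1 = 57.13 kN.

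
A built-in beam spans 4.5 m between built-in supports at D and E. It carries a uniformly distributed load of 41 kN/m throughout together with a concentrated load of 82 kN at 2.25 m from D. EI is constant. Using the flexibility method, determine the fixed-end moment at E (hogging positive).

Release both end moments; the primary structure is a simply-supported span DE with redundants M_D and M_E.
End rotations of the released simple span under the applied load (×1/EI):
  at D: UDL 41: wL³/(24EI) = 155.7/EI
  at E: UDL 41: wL³/(24EI) = 155.7/EI
  at D: point load 82 at a = 2.25: Pab(L + b)/(6LEI) = 103.8/EI
  at E: point load 82 at a = 2.25: Pab(L + a)/(6LEI) = 103.8/EI
  θ_D0 = 259.5/EI,  θ_E0 = 259.5/EI
Flexibility coefficients: a unit moment at one end gives L/(3EI) there and L/(6EI) at the far end, so f₁₁ = f₂₂ = 1.5/EI and f₁₂ = f₂₁ = 0.75/EI.
Compatibility — zero rotation at each built-in end:
  1.5 M_D + 0.75 M_E = 259.5
  0.75 M_D + 1.5 M_E = 259.5
Solving the pair gives M_D = 115.3 kN·m and M_E = 115.3 kN·m (hogging).

M_E = 115.3 kN·m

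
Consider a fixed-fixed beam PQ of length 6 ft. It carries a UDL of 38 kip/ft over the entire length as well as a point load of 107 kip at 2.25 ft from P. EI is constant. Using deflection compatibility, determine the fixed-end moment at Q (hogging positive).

M_Q = 170.4 kip·ft

Release both end moments; the primary structure is a simply-supported span PQ with redundants M_P and M_Q.
On the primary (simply-supported) span, the end slopes from the loading are:
  at P: UDL 38: wL³/(24EI) = 342/EI
  at Q: UDL 38: wL³/(24EI) = 342/EI
  at P: point load 107 at a = 2.25: Pab(L + b)/(6LEI) = 244.5/EI
  at Q: point load 107 at a = 2.25: Pab(L + a)/(6LEI) = 206.9/EI
  θ_P0 = 586.5/EI,  θ_Q0 = 548.9/EI
Flexibility coefficients: a unit moment at one end gives L/(3EI) there and L/(6EI) at the far end, so f₁₁ = f₂₂ = 2/EI and f₁₂ = f₂₁ = 1/EI.
Compatibility — zero rotation at each built-in end:
  2 M_P + 1 M_Q = 586.5
  1 M_P + 2 M_Q = 548.9
Solving the pair gives M_P = 208 kip·ft and M_Q = 170.4 kip·ft (hogging).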